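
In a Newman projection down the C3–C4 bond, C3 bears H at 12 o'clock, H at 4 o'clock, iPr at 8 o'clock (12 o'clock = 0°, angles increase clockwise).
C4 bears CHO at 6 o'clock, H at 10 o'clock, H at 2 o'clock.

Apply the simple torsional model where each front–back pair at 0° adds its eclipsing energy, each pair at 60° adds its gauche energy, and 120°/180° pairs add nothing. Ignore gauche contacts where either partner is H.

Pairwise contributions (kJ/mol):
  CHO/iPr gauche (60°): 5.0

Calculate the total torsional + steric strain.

5.0 kJ/mol

This conformer (staggered): iPr(240°)/CHO(180°) gauche 5.0 → 5.0 kJ/mol.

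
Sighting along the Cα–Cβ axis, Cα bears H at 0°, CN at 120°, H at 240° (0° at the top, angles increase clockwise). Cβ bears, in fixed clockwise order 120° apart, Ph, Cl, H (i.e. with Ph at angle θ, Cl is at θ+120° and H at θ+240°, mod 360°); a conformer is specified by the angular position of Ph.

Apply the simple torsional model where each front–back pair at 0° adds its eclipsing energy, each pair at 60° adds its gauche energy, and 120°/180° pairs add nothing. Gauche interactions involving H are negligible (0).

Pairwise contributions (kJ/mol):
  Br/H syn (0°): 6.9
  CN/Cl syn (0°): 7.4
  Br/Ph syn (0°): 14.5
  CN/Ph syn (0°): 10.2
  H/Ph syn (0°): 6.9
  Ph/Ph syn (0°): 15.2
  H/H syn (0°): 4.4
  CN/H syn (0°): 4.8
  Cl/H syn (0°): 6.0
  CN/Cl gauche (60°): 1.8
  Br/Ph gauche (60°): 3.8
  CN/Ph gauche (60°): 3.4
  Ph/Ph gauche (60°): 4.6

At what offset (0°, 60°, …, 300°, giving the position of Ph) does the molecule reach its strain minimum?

300°

Ph at 0° (eclipsed): H–Ph eclipsed, CN–Cl eclipsed, H–H eclipsed; 6.9 + 7.4 + 4.4 = 18.7 kJ/mol.
Ph at 60° (staggered): CN–Ph gauche, CN–Cl gauche; 3.4 + 1.8 = 5.2 kJ/mol.
Ph at 120° (eclipsed): H–H eclipsed, CN–Ph eclipsed, H–Cl eclipsed; 4.4 + 10.2 + 6.0 = 20.6 kJ/mol.
Ph at 180° (staggered): CN–Ph gauche; 3.4 = 3.4 kJ/mol.
Ph at 240° (eclipsed): H–Cl eclipsed, CN–H eclipsed, H–Ph eclipsed; 6.0 + 4.8 + 6.9 = 17.7 kJ/mol.
Ph at 300° (staggered): CN–Cl gauche; 1.8 = 1.8 kJ/mol.
The minimum (1.8 kJ/mol) occurs with Ph at 300°.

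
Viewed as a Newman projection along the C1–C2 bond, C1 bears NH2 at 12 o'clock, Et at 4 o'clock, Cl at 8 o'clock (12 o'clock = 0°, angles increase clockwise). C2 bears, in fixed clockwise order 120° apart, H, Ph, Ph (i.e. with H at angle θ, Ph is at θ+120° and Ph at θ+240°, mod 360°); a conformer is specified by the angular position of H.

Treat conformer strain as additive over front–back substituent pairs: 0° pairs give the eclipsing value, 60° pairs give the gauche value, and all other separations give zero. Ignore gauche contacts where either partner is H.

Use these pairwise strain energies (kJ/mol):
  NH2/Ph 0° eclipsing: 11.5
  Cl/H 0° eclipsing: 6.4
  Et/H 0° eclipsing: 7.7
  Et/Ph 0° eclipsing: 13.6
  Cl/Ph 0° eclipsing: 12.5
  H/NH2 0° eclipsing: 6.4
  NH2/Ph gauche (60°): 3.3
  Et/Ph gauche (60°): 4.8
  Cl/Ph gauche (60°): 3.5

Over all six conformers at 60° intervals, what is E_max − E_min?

17.6 kJ/mol

H at 0° (eclipsed): NH2(0°)/H(0°) eclipsed 6.4; Et(120°)/Ph(120°) eclipsed 13.6; Cl(240°)/Ph(240°) eclipsed 12.5 → 32.5 kJ/mol.
H at 60° (staggered): NH2(0°)/Ph(300°) gauche 3.3; Et(120°)/Ph(180°) gauche 4.8; Cl(240°)/Ph(180°) gauche 3.5; Cl(240°)/Ph(300°) gauche 3.5 → 15.1 kJ/mol.
H at 120° (eclipsed): NH2(0°)/Ph(0°) eclipsed 11.5; Et(120°)/H(120°) eclipsed 7.7; Cl(240°)/Ph(240°) eclipsed 12.5 → 31.7 kJ/mol.
H at 180° (staggered): NH2(0°)/Ph(300°) gauche 3.3; NH2(0°)/Ph(60°) gauche 3.3; Et(120°)/Ph(60°) gauche 4.8; Cl(240°)/Ph(300°) gauche 3.5 → 14.9 kJ/mol.
H at 240° (eclipsed): NH2(0°)/Ph(0°) eclipsed 11.5; Et(120°)/Ph(120°) eclipsed 13.6; Cl(240°)/H(240°) eclipsed 6.4 → 31.5 kJ/mol.
H at 300° (staggered): NH2(0°)/Ph(60°) gauche 3.3; Et(120°)/Ph(60°) gauche 4.8; Et(120°)/Ph(180°) gauche 4.8; Cl(240°)/Ph(180°) gauche 3.5 → 16.4 kJ/mol.
Max at 0° (32.5 kJ/mol), min at 180° (14.9 kJ/mol); barrier = 17.6 kJ/mol.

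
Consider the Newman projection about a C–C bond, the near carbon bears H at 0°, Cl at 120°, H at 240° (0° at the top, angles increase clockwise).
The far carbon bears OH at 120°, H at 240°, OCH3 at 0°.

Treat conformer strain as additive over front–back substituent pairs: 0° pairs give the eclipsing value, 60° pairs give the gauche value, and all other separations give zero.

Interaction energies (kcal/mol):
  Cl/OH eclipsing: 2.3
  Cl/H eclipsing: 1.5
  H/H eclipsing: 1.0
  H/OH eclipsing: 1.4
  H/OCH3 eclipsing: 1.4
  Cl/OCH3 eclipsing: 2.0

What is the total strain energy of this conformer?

This conformer (eclipsed): H(0°)/OCH3(0°) eclipsed 1.4; Cl(120°)/OH(120°) eclipsed 2.3; H(240°)/H(240°) eclipsed 1.0 → 4.7 kcal/mol.

4.7 kcal/mol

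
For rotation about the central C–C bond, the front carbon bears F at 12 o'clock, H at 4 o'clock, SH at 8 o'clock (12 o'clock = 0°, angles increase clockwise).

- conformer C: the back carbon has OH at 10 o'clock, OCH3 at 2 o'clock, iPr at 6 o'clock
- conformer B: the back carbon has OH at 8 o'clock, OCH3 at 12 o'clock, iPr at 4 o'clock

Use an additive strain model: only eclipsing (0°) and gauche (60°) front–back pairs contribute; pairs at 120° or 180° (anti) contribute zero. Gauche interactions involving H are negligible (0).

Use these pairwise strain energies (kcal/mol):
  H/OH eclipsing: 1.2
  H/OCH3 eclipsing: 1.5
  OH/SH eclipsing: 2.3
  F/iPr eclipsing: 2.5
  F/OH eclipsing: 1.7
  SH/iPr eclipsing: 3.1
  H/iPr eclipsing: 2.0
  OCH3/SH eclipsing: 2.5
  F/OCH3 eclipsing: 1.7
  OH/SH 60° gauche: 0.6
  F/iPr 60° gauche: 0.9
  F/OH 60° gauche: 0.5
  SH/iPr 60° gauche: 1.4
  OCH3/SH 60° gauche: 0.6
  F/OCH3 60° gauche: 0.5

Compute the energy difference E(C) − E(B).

-3.0 kcal/mol

C (staggered): F(0°)/OH(300°) gauche 0.5; F(0°)/OCH3(60°) gauche 0.5; SH(240°)/OH(300°) gauche 0.6; SH(240°)/iPr(180°) gauche 1.4 → 3.0 kcal/mol.
B (eclipsed): F(0°)/OCH3(0°) eclipsed 1.7; H(120°)/iPr(120°) eclipsed 2.0; SH(240°)/OH(240°) eclipsed 2.3 → 6.0 kcal/mol.
E(C) − E(B) = 3.0 − 6.0 = -3.0 kcal/mol.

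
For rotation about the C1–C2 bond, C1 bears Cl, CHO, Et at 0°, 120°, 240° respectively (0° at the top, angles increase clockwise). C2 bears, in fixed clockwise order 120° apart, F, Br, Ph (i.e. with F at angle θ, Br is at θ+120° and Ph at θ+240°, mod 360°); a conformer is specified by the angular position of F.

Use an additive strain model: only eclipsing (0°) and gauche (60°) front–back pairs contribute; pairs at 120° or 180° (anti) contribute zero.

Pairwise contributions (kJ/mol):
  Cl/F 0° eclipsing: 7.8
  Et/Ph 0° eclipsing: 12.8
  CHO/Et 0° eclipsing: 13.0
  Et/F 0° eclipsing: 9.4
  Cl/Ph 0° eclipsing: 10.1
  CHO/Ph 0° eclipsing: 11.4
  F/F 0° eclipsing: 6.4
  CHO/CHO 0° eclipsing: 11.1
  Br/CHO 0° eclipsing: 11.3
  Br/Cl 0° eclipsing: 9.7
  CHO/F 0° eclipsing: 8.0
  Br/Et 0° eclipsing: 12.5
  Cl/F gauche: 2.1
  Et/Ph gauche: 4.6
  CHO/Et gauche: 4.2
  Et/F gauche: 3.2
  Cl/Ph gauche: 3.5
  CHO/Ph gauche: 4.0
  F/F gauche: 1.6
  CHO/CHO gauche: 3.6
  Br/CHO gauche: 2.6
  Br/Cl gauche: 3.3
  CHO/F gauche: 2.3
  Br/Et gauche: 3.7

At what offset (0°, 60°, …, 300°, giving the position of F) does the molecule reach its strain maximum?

F at 0° (eclipsed): Cl(0°)/F(0°) eclipsed 7.8; CHO(120°)/Br(120°) eclipsed 11.3; Et(240°)/Ph(240°) eclipsed 12.8 → 31.9 kJ/mol.
F at 60° (staggered): Cl(0°)/F(60°) gauche 2.1; Cl(0°)/Ph(300°) gauche 3.5; CHO(120°)/F(60°) gauche 2.3; CHO(120°)/Br(180°) gauche 2.6; Et(240°)/Br(180°) gauche 3.7; Et(240°)/Ph(300°) gauche 4.6 → 18.8 kJ/mol.
F at 120° (eclipsed): Cl(0°)/Ph(0°) eclipsed 10.1; CHO(120°)/F(120°) eclipsed 8.0; Et(240°)/Br(240°) eclipsed 12.5 → 30.6 kJ/mol.
F at 180° (staggered): Cl(0°)/Br(300°) gauche 3.3; Cl(0°)/Ph(60°) gauche 3.5; CHO(120°)/F(180°) gauche 2.3; CHO(120°)/Ph(60°) gauche 4.0; Et(240°)/F(180°) gauche 3.2; Et(240°)/Br(300°) gauche 3.7 → 20.0 kJ/mol.
F at 240° (eclipsed): Cl(0°)/Br(0°) eclipsed 9.7; CHO(120°)/Ph(120°) eclipsed 11.4; Et(240°)/F(240°) eclipsed 9.4 → 30.5 kJ/mol.
F at 300° (staggered): Cl(0°)/F(300°) gauche 2.1; Cl(0°)/Br(60°) gauche 3.3; CHO(120°)/Br(60°) gauche 2.6; CHO(120°)/Ph(180°) gauche 4.0; Et(240°)/F(300°) gauche 3.2; Et(240°)/Ph(180°) gauche 4.6 → 19.8 kJ/mol.
The maximum (31.9 kJ/mol) occurs with F at 0°.

0°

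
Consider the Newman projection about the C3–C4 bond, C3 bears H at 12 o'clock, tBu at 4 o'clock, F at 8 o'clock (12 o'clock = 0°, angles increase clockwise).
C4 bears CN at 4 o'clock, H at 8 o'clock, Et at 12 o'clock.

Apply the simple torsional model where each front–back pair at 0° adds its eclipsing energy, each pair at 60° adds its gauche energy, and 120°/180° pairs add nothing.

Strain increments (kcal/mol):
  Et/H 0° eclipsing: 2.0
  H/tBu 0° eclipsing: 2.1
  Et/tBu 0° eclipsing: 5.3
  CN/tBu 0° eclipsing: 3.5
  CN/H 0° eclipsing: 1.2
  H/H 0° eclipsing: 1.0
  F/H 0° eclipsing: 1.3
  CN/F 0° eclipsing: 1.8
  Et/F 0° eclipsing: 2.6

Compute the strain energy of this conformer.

This conformer (eclipsed): H(0°)/Et(0°) eclipsed 2.0; tBu(120°)/CN(120°) eclipsed 3.5; F(240°)/H(240°) eclipsed 1.3 → 6.8 kcal/mol.

6.8 kcal/mol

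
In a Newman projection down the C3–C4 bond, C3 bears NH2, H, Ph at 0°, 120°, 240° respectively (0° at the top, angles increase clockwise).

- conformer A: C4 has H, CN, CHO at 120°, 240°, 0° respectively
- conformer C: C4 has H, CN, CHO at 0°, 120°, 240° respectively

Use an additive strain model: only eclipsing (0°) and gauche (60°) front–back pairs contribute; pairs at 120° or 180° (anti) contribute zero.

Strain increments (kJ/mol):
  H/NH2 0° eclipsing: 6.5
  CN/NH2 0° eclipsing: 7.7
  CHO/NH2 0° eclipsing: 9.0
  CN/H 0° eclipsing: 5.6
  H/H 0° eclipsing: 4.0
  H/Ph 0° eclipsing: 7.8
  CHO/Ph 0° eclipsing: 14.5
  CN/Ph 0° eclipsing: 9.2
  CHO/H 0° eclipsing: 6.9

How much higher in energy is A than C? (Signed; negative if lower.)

-4.4 kJ/mol

A (eclipsed): NH2–CHO eclipsed, H–H eclipsed, Ph–CN eclipsed; 9.0 + 4.0 + 9.2 = 22.2 kJ/mol.
C (eclipsed): NH2–H eclipsed, H–CN eclipsed, Ph–CHO eclipsed; 6.5 + 5.6 + 14.5 = 26.6 kJ/mol.
E(A) − E(C) = 22.2 − 26.6 = -4.4 kJ/mol.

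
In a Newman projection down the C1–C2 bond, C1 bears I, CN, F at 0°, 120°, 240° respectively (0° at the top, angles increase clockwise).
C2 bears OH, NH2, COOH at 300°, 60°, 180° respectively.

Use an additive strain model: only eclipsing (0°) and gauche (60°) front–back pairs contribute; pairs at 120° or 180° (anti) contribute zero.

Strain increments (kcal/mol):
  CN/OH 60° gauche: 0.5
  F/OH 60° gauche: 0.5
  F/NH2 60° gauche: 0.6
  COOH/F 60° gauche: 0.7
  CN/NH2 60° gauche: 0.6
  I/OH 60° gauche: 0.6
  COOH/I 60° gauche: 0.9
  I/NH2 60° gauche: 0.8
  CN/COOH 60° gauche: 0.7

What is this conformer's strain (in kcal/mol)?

3.9 kcal/mol

This conformer (staggered): I–OH gauche, I–NH2 gauche, CN–NH2 gauche, CN–COOH gauche, F–OH gauche, F–COOH gauche; 0.6 + 0.8 + 0.6 + 0.7 + 0.5 + 0.7 = 3.9 kcal/mol.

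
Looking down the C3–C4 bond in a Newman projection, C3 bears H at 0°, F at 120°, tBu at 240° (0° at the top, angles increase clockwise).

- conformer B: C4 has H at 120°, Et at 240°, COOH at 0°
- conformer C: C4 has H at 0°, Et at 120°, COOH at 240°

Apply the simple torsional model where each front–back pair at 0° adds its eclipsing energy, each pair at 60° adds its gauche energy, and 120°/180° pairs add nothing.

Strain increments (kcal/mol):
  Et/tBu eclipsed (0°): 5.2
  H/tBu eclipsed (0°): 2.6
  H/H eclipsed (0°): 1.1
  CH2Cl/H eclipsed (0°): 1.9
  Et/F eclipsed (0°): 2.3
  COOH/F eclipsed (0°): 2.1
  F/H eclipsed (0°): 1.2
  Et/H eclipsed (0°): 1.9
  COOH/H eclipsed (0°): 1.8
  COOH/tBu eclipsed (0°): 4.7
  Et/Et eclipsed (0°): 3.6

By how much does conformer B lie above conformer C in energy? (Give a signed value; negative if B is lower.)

B is eclipsed. H at 0° is eclipsed with COOH at 0° (1.8); F at 120° is eclipsed with H at 120° (1.2); tBu at 240° is eclipsed with Et at 240° (5.2). Total 8.2 kcal/mol.
C is eclipsed. H at 0° is eclipsed with H at 0° (1.1); F at 120° is eclipsed with Et at 120° (2.3); tBu at 240° is eclipsed with COOH at 240° (4.7). Total 8.1 kcal/mol.
E(B) − E(C) = 8.2 − 8.1 = +0.1 kcal/mol.

+0.1 kcal/mol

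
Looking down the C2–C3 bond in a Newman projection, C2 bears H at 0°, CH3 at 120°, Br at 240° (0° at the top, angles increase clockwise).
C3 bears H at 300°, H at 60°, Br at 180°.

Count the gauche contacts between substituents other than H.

2

Non-H gauche pairs: CH3(120°)/Br(180°); Br(240°)/Br(180°) — 2 interactions.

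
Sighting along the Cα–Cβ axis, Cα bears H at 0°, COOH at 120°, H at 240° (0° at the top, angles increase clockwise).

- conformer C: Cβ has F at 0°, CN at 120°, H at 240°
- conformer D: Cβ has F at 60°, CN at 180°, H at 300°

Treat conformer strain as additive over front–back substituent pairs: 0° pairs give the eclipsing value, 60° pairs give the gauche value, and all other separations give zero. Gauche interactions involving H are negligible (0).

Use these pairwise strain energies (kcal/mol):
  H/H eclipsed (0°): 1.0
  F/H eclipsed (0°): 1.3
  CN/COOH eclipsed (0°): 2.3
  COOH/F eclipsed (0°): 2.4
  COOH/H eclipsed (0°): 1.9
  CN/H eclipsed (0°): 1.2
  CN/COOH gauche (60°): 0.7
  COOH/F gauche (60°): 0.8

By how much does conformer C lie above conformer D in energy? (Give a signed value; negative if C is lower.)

+3.1 kcal/mol

C (eclipsed): H–F eclipsed, COOH–CN eclipsed, H–H eclipsed; 1.3 + 2.3 + 1.0 = 4.6 kcal/mol.
D (staggered): COOH–F gauche, COOH–CN gauche; 0.8 + 0.7 = 1.5 kcal/mol.
E(C) − E(D) = 4.6 − 1.5 = +3.1 kcal/mol.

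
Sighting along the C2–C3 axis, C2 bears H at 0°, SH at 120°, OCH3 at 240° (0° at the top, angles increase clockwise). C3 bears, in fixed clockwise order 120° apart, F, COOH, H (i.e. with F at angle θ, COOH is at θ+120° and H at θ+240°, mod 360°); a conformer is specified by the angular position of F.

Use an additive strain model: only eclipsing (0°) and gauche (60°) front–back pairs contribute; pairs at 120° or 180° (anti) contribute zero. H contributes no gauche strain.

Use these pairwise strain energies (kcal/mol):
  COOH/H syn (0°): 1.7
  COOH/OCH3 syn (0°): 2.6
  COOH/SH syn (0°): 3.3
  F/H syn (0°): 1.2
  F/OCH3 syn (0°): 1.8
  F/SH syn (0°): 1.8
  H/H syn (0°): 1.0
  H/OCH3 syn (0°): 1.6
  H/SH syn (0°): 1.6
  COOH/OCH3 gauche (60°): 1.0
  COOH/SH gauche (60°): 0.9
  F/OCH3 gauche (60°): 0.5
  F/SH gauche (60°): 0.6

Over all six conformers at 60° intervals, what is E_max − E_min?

F at 0° is eclipsed. H at 0° is eclipsed with F at 0° (1.2); SH at 120° is eclipsed with COOH at 120° (3.3); OCH3 at 240° is eclipsed with H at 240° (1.6). Total 6.1 kcal/mol.
F at 60° is staggered. SH at 120° is gauche with F at 60° (0.6); SH at 120° is gauche with COOH at 180° (0.9); OCH3 at 240° is gauche with COOH at 180° (1.0). Total 2.5 kcal/mol.
F at 120° is eclipsed. H at 0° is eclipsed with H at 0° (1.0); SH at 120° is eclipsed with F at 120° (1.8); OCH3 at 240° is eclipsed with COOH at 240° (2.6). Total 5.4 kcal/mol.
F at 180° is staggered. SH at 120° is gauche with F at 180° (0.6); OCH3 at 240° is gauche with F at 180° (0.5); OCH3 at 240° is gauche with COOH at 300° (1.0). Total 2.1 kcal/mol.
F at 240° is eclipsed. H at 0° is eclipsed with COOH at 0° (1.7); SH at 120° is eclipsed with H at 120° (1.6); OCH3 at 240° is eclipsed with F at 240° (1.8). Total 5.1 kcal/mol.
F at 300° is staggered. SH at 120° is gauche with COOH at 60° (0.9); OCH3 at 240° is gauche with F at 300° (0.5). Total 1.4 kcal/mol.
Max at 0° (6.1 kcal/mol), min at 300° (1.4 kcal/mol); barrier = 4.7 kcal/mol.

4.7 kcal/mol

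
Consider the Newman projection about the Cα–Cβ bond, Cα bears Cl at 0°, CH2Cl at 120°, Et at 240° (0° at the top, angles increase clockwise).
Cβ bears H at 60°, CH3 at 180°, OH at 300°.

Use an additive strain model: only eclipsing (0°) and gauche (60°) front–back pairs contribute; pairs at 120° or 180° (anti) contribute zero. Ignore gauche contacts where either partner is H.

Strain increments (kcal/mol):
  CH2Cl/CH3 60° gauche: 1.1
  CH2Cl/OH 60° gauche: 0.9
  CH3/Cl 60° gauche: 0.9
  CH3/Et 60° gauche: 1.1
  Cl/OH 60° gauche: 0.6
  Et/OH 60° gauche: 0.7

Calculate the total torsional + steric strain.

This conformer (staggered): Cl–OH gauche, CH2Cl–CH3 gauche, Et–CH3 gauche, Et–OH gauche; 0.6 + 1.1 + 1.1 + 0.7 = 3.5 kcal/mol.

3.5 kcal/mol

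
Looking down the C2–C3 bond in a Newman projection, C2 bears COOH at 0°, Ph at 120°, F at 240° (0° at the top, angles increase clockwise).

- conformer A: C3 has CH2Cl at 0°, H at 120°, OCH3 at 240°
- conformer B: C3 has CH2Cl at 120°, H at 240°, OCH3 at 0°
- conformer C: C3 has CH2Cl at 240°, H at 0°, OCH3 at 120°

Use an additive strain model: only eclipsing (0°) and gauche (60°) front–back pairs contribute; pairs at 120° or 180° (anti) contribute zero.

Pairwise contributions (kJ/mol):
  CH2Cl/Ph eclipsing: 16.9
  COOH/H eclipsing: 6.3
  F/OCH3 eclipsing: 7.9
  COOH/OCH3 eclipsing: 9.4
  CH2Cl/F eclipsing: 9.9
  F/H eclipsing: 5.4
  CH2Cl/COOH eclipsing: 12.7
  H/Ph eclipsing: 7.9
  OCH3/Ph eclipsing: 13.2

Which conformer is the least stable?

A (eclipsed): COOH(0°)/CH2Cl(0°) eclipsed 12.7; Ph(120°)/H(120°) eclipsed 7.9; F(240°)/OCH3(240°) eclipsed 7.9 → 28.5 kJ/mol.
B (eclipsed): COOH(0°)/OCH3(0°) eclipsed 9.4; Ph(120°)/CH2Cl(120°) eclipsed 16.9; F(240°)/H(240°) eclipsed 5.4 → 31.7 kJ/mol.
C (eclipsed): COOH(0°)/H(0°) eclipsed 6.3; Ph(120°)/OCH3(120°) eclipsed 13.2; F(240°)/CH2Cl(240°) eclipsed 9.9 → 29.4 kJ/mol.
B has the highest total (31.7 kJ/mol).

B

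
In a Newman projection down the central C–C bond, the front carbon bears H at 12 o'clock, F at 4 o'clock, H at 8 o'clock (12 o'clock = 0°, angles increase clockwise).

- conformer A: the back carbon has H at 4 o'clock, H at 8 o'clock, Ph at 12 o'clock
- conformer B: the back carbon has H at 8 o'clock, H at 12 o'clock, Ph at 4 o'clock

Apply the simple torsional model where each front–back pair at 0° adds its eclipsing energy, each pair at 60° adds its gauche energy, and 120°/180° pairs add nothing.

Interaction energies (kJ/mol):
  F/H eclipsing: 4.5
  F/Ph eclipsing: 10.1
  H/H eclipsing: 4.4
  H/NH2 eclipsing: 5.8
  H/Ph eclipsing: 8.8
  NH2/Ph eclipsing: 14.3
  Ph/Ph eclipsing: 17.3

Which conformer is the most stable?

A

A (eclipsed): H–Ph eclipsed, F–H eclipsed, H–H eclipsed; 8.8 + 4.5 + 4.4 = 17.7 kJ/mol.
B (eclipsed): H–H eclipsed, F–Ph eclipsed, H–H eclipsed; 4.4 + 10.1 + 4.4 = 18.9 kJ/mol.
A has the lowest total (17.7 kJ/mol).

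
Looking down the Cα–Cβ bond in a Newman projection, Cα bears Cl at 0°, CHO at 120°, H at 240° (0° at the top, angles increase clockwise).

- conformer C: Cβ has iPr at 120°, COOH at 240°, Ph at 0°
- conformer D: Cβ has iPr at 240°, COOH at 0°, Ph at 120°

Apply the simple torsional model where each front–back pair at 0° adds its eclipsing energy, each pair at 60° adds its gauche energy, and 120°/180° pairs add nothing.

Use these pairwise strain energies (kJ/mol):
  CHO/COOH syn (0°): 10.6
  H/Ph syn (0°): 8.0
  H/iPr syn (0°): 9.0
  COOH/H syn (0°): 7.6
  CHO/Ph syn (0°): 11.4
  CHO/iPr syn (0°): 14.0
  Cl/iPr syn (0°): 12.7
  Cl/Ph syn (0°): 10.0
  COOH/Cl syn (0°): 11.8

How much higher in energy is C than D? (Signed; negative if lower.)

-0.6 kJ/mol

C (eclipsed): Cl(0°)/Ph(0°) eclipsed 10.0; CHO(120°)/iPr(120°) eclipsed 14.0; H(240°)/COOH(240°) eclipsed 7.6 → 31.6 kJ/mol.
D (eclipsed): Cl(0°)/COOH(0°) eclipsed 11.8; CHO(120°)/Ph(120°) eclipsed 11.4; H(240°)/iPr(240°) eclipsed 9.0 → 32.2 kJ/mol.
E(C) − E(D) = 31.6 − 32.2 = -0.6 kJ/mol.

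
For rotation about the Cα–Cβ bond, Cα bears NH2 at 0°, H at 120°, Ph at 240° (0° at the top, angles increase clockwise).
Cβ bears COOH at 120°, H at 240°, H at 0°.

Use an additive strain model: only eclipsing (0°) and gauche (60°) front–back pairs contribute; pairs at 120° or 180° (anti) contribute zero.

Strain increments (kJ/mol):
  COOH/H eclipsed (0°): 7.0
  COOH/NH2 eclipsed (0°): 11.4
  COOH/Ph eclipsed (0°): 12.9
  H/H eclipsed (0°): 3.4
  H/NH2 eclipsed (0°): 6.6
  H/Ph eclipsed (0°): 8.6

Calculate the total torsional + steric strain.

This conformer (eclipsed): NH2(0°)/H(0°) eclipsed 6.6; H(120°)/COOH(120°) eclipsed 7.0; Ph(240°)/H(240°) eclipsed 8.6 → 22.2 kJ/mol.

22.2 kJ/mol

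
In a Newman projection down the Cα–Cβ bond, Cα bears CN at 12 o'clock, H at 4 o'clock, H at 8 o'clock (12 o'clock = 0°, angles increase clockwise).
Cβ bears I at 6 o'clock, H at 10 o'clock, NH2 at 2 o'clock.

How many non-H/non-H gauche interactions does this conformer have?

1

Non-H gauche pairs: CN(0°)/NH2(60°) — 1 interaction.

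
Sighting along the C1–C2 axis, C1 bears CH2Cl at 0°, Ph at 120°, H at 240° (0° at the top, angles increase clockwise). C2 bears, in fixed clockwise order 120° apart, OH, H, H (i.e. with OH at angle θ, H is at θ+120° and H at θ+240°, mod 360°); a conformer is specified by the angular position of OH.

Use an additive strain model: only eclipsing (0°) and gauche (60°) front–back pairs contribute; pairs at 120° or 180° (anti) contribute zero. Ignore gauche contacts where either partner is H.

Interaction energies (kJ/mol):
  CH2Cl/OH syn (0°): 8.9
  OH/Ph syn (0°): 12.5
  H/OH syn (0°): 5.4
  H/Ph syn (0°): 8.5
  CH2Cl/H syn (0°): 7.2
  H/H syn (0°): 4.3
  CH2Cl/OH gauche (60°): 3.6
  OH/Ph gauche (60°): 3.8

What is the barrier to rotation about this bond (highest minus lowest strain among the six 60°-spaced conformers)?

20.4 kJ/mol

OH at 0° (eclipsed): CH2Cl–OH eclipsed, Ph–H eclipsed, H–H eclipsed; 8.9 + 8.5 + 4.3 = 21.7 kJ/mol.
OH at 60° (staggered): CH2Cl–OH gauche, Ph–OH gauche; 3.6 + 3.8 = 7.4 kJ/mol.
OH at 120° (eclipsed): CH2Cl–H eclipsed, Ph–OH eclipsed, H–H eclipsed; 7.2 + 12.5 + 4.3 = 24.0 kJ/mol.
OH at 180° (staggered): Ph–OH gauche; 3.8 = 3.8 kJ/mol.
OH at 240° (eclipsed): CH2Cl–H eclipsed, Ph–H eclipsed, H–OH eclipsed; 7.2 + 8.5 + 5.4 = 21.1 kJ/mol.
OH at 300° (staggered): CH2Cl–OH gauche; 3.6 = 3.6 kJ/mol.
Max at 120° (24.0 kJ/mol), min at 300° (3.6 kJ/mol); barrier = 20.4 kJ/mol.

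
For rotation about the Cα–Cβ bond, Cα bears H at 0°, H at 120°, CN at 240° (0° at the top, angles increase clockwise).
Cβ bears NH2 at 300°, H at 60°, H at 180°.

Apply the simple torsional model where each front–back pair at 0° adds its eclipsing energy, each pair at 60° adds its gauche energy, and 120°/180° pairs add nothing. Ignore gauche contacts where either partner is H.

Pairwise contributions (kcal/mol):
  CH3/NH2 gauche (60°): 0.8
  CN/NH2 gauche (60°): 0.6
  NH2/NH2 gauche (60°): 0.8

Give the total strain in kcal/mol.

This conformer (staggered): CN–NH2 gauche; 0.6 = 0.6 kcal/mol.

0.6 kcal/mol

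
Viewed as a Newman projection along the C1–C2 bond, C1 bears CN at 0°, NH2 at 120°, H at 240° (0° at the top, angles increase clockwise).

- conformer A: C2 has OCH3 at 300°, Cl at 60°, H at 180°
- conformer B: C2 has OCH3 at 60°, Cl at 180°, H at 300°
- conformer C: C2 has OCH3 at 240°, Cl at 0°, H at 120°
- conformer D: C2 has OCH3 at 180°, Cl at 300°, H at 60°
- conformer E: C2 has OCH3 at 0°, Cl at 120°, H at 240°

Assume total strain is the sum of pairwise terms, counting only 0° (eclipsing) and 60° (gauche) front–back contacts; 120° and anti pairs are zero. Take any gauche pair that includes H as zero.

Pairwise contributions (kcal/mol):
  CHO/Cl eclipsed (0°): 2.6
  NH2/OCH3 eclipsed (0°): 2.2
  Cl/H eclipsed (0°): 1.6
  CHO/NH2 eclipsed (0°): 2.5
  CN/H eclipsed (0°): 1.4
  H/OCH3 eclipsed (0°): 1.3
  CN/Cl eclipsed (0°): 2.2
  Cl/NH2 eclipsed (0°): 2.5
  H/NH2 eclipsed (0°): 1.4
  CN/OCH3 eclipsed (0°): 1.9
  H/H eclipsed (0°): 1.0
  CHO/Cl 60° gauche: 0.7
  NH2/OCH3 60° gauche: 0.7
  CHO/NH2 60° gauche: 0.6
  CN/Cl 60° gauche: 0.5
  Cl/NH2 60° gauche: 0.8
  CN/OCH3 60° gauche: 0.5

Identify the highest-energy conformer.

E

A (staggered): CN–OCH3 gauche, CN–Cl gauche, NH2–Cl gauche; 0.5 + 0.5 + 0.8 = 1.8 kcal/mol.
B (staggered): CN–OCH3 gauche, NH2–OCH3 gauche, NH2–Cl gauche; 0.5 + 0.7 + 0.8 = 2.0 kcal/mol.
C (eclipsed): CN–Cl eclipsed, NH2–H eclipsed, H–OCH3 eclipsed; 2.2 + 1.4 + 1.3 = 4.9 kcal/mol.
D (staggered): CN–Cl gauche, NH2–OCH3 gauche; 0.5 + 0.7 = 1.2 kcal/mol.
E (eclipsed): CN–OCH3 eclipsed, NH2–Cl eclipsed, H–H eclipsed; 1.9 + 2.5 + 1.0 = 5.4 kcal/mol.
E has the highest total (5.4 kcal/mol).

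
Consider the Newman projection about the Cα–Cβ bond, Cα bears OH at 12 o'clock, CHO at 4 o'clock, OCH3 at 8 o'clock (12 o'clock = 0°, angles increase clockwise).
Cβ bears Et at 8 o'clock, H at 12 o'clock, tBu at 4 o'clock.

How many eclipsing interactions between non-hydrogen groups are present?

Non-H eclipsing pairs: CHO(120°)/tBu(120°); OCH3(240°)/Et(240°) — 2 interactions.

2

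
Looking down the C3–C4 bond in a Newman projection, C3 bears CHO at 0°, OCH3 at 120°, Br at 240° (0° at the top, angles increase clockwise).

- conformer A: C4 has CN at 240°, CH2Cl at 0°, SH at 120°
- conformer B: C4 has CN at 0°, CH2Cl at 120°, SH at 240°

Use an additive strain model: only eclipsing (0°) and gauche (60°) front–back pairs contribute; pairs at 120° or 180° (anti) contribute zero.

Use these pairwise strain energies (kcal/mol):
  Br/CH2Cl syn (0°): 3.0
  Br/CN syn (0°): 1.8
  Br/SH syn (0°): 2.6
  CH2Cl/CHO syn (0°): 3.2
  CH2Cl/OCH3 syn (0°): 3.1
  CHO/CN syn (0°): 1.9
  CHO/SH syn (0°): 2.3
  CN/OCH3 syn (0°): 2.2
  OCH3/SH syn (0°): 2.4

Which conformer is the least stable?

A (eclipsed): CHO–CH2Cl eclipsed, OCH3–SH eclipsed, Br–CN eclipsed; 3.2 + 2.4 + 1.8 = 7.4 kcal/mol.
B (eclipsed): CHO–CN eclipsed, OCH3–CH2Cl eclipsed, Br–SH eclipsed; 1.9 + 3.1 + 2.6 = 7.6 kcal/mol.
B has the highest total (7.6 kcal/mol).

B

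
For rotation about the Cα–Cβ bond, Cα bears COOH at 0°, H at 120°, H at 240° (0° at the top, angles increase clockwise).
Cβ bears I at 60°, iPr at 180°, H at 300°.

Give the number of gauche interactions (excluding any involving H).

1

Non-H gauche pairs: COOH(0°)/I(60°) — 1 interaction.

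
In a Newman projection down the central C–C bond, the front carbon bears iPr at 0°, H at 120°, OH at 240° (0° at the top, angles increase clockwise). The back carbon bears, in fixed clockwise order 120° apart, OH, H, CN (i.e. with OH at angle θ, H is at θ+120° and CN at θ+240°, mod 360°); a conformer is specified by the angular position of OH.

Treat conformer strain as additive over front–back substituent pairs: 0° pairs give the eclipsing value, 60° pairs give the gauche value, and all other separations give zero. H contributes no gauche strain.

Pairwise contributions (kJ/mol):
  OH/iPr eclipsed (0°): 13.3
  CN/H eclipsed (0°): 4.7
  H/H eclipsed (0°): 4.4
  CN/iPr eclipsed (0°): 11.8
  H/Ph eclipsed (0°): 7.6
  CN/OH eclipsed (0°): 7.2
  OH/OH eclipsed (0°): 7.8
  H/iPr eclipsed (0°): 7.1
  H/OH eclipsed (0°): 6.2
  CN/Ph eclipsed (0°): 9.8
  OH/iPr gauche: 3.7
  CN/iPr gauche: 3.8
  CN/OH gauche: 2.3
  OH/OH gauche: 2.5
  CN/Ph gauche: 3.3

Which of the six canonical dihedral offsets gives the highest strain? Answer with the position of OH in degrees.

0°

OH at 0° (eclipsed): iPr–OH eclipsed, H–H eclipsed, OH–CN eclipsed; 13.3 + 4.4 + 7.2 = 24.9 kJ/mol.
OH at 60° (staggered): iPr–OH gauche, iPr–CN gauche, OH–CN gauche; 3.7 + 3.8 + 2.3 = 9.8 kJ/mol.
OH at 120° (eclipsed): iPr–CN eclipsed, H–OH eclipsed, OH–H eclipsed; 11.8 + 6.2 + 6.2 = 24.2 kJ/mol.
OH at 180° (staggered): iPr–CN gauche, OH–OH gauche; 3.8 + 2.5 = 6.3 kJ/mol.
OH at 240° (eclipsed): iPr–H eclipsed, H–CN eclipsed, OH–OH eclipsed; 7.1 + 4.7 + 7.8 = 19.6 kJ/mol.
OH at 300° (staggered): iPr–OH gauche, OH–OH gauche, OH–CN gauche; 3.7 + 2.5 + 2.3 = 8.5 kJ/mol.
The maximum (24.9 kJ/mol) occurs with OH at 0°.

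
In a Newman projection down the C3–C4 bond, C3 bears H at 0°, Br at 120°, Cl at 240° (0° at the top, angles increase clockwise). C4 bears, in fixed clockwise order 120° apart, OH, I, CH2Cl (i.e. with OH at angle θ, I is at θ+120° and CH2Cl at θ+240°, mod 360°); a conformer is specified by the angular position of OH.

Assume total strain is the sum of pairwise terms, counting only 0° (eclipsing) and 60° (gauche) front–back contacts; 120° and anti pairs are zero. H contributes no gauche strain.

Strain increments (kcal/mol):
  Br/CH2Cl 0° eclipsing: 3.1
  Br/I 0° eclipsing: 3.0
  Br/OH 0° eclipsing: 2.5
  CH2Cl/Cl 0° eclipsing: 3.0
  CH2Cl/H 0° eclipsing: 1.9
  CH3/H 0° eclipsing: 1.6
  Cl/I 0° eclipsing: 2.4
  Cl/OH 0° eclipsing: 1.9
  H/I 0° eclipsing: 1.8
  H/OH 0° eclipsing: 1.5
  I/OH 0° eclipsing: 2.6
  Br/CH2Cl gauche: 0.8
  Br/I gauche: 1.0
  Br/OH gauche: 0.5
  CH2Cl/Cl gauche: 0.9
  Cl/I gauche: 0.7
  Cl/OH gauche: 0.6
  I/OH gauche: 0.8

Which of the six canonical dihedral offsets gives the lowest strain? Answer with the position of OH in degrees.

180°

OH at 0° is eclipsed. H at 0° is eclipsed with OH at 0° (1.5); Br at 120° is eclipsed with I at 120° (3.0); Cl at 240° is eclipsed with CH2Cl at 240° (3.0). Total 7.5 kcal/mol.
OH at 60° is staggered. Br at 120° is gauche with OH at 60° (0.5); Br at 120° is gauche with I at 180° (1.0); Cl at 240° is gauche with I at 180° (0.7); Cl at 240° is gauche with CH2Cl at 300° (0.9). Total 3.1 kcal/mol.
OH at 120° is eclipsed. H at 0° is eclipsed with CH2Cl at 0° (1.9); Br at 120° is eclipsed with OH at 120° (2.5); Cl at 240° is eclipsed with I at 240° (2.4). Total 6.8 kcal/mol.
OH at 180° is staggered. Br at 120° is gauche with OH at 180° (0.5); Br at 120° is gauche with CH2Cl at 60° (0.8); Cl at 240° is gauche with OH at 180° (0.6); Cl at 240° is gauche with I at 300° (0.7). Total 2.6 kcal/mol.
OH at 240° is eclipsed. H at 0° is eclipsed with I at 0° (1.8); Br at 120° is eclipsed with CH2Cl at 120° (3.1); Cl at 240° is eclipsed with OH at 240° (1.9). Total 6.8 kcal/mol.
OH at 300° is staggered. Br at 120° is gauche with I at 60° (1.0); Br at 120° is gauche with CH2Cl at 180° (0.8); Cl at 240° is gauche with OH at 300° (0.6); Cl at 240° is gauche with CH2Cl at 180° (0.9). Total 3.3 kcal/mol.
The minimum (2.6 kcal/mol) occurs with OH at 180°.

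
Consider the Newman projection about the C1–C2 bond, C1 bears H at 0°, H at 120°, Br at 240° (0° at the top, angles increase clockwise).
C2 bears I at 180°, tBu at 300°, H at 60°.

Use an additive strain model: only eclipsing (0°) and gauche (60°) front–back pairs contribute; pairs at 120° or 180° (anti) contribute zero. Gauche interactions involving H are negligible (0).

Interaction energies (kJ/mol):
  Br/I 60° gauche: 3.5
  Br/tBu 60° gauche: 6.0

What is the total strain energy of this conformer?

This conformer (staggered): Br(240°)/I(180°) gauche 3.5; Br(240°)/tBu(300°) gauche 6.0 → 9.5 kJ/mol.

9.5 kJ/mol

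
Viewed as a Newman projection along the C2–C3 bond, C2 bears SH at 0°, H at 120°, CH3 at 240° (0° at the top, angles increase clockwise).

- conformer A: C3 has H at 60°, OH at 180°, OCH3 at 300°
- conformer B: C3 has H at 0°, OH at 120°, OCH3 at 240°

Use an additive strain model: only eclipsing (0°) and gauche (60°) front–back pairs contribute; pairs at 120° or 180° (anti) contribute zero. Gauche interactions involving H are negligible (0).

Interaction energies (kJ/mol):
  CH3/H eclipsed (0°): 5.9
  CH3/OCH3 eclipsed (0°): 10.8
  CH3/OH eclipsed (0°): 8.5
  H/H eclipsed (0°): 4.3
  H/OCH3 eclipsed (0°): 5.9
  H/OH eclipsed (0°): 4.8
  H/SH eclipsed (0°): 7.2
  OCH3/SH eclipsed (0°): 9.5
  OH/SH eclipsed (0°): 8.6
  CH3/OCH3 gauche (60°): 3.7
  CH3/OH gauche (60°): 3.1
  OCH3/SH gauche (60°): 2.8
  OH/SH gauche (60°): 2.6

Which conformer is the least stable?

B

A (staggered): SH–OCH3 gauche, CH3–OH gauche, CH3–OCH3 gauche; 2.8 + 3.1 + 3.7 = 9.6 kJ/mol.
B (eclipsed): SH–H eclipsed, H–OH eclipsed, CH3–OCH3 eclipsed; 7.2 + 4.8 + 10.8 = 22.8 kJ/mol.
B has the highest total (22.8 kJ/mol).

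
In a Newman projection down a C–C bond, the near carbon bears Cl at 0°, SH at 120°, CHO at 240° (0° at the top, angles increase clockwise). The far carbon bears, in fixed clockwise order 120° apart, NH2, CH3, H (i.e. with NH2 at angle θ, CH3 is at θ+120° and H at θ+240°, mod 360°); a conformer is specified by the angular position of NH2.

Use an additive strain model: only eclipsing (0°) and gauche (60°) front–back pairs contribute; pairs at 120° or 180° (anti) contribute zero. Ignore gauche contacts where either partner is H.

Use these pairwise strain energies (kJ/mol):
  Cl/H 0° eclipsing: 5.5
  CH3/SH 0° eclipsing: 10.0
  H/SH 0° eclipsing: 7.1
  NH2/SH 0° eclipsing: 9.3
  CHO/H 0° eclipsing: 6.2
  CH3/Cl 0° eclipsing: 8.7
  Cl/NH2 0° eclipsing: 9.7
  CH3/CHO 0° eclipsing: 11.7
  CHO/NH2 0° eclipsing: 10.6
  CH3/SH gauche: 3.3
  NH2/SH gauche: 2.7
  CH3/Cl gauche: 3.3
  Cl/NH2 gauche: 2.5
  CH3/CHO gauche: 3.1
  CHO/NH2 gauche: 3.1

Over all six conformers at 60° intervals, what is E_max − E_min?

14.9 kJ/mol

NH2 at 0° (eclipsed): Cl(0°)/NH2(0°) eclipsed 9.7; SH(120°)/CH3(120°) eclipsed 10.0; CHO(240°)/H(240°) eclipsed 6.2 → 25.9 kJ/mol.
NH2 at 60° (staggered): Cl(0°)/NH2(60°) gauche 2.5; SH(120°)/NH2(60°) gauche 2.7; SH(120°)/CH3(180°) gauche 3.3; CHO(240°)/CH3(180°) gauche 3.1 → 11.6 kJ/mol.
NH2 at 120° (eclipsed): Cl(0°)/H(0°) eclipsed 5.5; SH(120°)/NH2(120°) eclipsed 9.3; CHO(240°)/CH3(240°) eclipsed 11.7 → 26.5 kJ/mol.
NH2 at 180° (staggered): Cl(0°)/CH3(300°) gauche 3.3; SH(120°)/NH2(180°) gauche 2.7; CHO(240°)/NH2(180°) gauche 3.1; CHO(240°)/CH3(300°) gauche 3.1 → 12.2 kJ/mol.
NH2 at 240° (eclipsed): Cl(0°)/CH3(0°) eclipsed 8.7; SH(120°)/H(120°) eclipsed 7.1; CHO(240°)/NH2(240°) eclipsed 10.6 → 26.4 kJ/mol.
NH2 at 300° (staggered): Cl(0°)/NH2(300°) gauche 2.5; Cl(0°)/CH3(60°) gauche 3.3; SH(120°)/CH3(60°) gauche 3.3; CHO(240°)/NH2(300°) gauche 3.1 → 12.2 kJ/mol.
Max at 120° (26.5 kJ/mol), min at 60° (11.6 kJ/mol); barrier = 14.9 kJ/mol.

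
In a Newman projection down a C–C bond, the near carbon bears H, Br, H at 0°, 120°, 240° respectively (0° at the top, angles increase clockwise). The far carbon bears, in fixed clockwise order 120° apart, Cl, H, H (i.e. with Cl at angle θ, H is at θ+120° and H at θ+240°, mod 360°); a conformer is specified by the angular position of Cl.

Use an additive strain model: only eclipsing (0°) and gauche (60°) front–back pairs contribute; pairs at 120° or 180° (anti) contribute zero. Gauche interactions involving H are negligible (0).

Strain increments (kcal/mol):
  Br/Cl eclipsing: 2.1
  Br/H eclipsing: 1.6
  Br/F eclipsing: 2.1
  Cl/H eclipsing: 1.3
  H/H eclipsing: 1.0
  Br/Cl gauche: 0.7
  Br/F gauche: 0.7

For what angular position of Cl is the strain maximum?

120°

Cl at 0° (eclipsed): H(0°)/Cl(0°) eclipsed 1.3; Br(120°)/H(120°) eclipsed 1.6; H(240°)/H(240°) eclipsed 1.0 → 3.9 kcal/mol.
Cl at 60° (staggered): Br(120°)/Cl(60°) gauche 0.7 → 0.7 kcal/mol.
Cl at 120° (eclipsed): H(0°)/H(0°) eclipsed 1.0; Br(120°)/Cl(120°) eclipsed 2.1; H(240°)/H(240°) eclipsed 1.0 → 4.1 kcal/mol.
Cl at 180° (staggered): Br(120°)/Cl(180°) gauche 0.7 → 0.7 kcal/mol.
Cl at 240° (eclipsed): H(0°)/H(0°) eclipsed 1.0; Br(120°)/H(120°) eclipsed 1.6; H(240°)/Cl(240°) eclipsed 1.3 → 3.9 kcal/mol.
Cl at 300° (staggered): no non-H gauche contacts → 0.0 kcal/mol.
The maximum (4.1 kcal/mol) occurs with Cl at 120°.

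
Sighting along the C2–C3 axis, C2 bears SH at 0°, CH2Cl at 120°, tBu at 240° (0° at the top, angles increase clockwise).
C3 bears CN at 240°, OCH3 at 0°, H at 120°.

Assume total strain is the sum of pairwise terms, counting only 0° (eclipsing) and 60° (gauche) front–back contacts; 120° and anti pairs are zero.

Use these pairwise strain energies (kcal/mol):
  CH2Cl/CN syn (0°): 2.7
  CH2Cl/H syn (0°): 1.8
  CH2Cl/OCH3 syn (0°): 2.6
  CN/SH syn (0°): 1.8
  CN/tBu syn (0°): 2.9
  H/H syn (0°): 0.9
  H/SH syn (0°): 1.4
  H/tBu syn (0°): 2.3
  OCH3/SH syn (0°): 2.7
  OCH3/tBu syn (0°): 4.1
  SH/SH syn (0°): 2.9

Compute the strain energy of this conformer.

This conformer (eclipsed): SH–OCH3 eclipsed, CH2Cl–H eclipsed, tBu–CN eclipsed; 2.7 + 1.8 + 2.9 = 7.4 kcal/mol.

7.4 kcal/mol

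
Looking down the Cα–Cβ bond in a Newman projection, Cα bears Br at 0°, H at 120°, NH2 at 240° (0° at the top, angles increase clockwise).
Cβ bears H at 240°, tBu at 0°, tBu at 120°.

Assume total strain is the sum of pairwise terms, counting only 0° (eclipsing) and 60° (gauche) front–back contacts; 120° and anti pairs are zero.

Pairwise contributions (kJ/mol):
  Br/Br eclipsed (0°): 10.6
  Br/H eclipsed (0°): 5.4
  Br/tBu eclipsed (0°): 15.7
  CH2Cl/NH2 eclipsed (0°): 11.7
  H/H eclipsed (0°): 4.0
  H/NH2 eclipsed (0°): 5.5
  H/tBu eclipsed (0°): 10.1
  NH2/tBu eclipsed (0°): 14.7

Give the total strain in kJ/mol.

This conformer (eclipsed): Br(0°)/tBu(0°) eclipsed 15.7; H(120°)/tBu(120°) eclipsed 10.1; NH2(240°)/H(240°) eclipsed 5.5 → 31.3 kJ/mol.

31.3 kJ/mol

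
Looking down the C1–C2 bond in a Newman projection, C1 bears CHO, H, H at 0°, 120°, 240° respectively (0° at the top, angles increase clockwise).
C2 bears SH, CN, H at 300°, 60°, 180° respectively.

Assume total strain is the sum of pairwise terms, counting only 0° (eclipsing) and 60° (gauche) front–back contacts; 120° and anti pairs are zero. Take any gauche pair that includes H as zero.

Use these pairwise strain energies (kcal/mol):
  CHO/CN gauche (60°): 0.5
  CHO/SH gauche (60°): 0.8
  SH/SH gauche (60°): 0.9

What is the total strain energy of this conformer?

1.3 kcal/mol

This conformer (staggered): CHO–SH gauche, CHO–CN gauche; 0.8 + 0.5 = 1.3 kcal/mol.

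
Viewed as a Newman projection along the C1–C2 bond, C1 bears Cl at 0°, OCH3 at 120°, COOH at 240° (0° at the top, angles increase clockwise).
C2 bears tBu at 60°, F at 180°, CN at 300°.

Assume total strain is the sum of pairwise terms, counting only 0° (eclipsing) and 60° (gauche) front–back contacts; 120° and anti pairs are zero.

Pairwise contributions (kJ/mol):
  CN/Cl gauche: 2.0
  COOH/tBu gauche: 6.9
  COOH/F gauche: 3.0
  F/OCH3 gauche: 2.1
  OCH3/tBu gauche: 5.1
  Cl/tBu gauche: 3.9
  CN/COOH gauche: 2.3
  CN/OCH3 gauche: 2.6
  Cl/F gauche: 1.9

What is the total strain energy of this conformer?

This conformer is staggered. Cl at 0° is gauche with tBu at 60° (3.9); Cl at 0° is gauche with CN at 300° (2.0); OCH3 at 120° is gauche with tBu at 60° (5.1); OCH3 at 120° is gauche with F at 180° (2.1); COOH at 240° is gauche with F at 180° (3.0); COOH at 240° is gauche with CN at 300° (2.3). Total 18.4 kJ/mol.

18.4 kJ/mol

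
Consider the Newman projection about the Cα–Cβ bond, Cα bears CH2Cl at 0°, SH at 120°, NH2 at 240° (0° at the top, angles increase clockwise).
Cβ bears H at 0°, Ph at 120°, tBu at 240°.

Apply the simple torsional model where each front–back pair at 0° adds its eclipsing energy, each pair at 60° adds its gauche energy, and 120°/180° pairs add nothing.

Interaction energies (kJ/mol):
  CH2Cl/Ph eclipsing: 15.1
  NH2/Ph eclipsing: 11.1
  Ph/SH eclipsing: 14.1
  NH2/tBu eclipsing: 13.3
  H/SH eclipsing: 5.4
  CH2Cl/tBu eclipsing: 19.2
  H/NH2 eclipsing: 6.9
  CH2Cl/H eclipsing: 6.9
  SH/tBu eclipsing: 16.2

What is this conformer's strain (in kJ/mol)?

34.3 kJ/mol

This conformer (eclipsed): CH2Cl(0°)/H(0°) eclipsed 6.9; SH(120°)/Ph(120°) eclipsed 14.1; NH2(240°)/tBu(240°) eclipsed 13.3 → 34.3 kJ/mol.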